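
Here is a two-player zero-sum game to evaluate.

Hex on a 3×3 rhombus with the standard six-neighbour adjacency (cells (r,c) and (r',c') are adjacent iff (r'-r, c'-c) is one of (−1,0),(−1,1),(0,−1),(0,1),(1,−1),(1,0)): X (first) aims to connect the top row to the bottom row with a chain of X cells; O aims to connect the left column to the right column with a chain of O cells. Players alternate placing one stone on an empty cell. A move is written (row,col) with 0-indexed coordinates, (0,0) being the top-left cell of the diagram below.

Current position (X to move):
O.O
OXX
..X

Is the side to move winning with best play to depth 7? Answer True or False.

X winning at [O.O/OXX/..X]: True

p1 X@[O.O/OXX/..X]: (0,1)[OXO/OXX/..X]+1* (2,0)[O.O/OXX/X.X]-1 (2,1)[O.O/OXX/.XX]-1
p2 O@[OXO/OXX/..X] terminal -1; root [O.O/OXX/..X] d7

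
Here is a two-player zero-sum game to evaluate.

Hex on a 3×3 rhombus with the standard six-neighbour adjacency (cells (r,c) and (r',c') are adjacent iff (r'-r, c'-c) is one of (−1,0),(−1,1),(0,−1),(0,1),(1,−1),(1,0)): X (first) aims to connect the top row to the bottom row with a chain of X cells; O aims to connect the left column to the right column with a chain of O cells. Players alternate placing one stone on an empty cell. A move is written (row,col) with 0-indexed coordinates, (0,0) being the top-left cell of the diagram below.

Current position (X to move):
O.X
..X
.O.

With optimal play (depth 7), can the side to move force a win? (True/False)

p1 X@[O.X/..X/.O.]: (0,1)[OXX/..X/.O.]+1* (1,0)[O.X/X.X/.O.]+1 (1,1)[O.X/.XX/.O.]+1 (2,0)[O.X/..X/XO.]+1 (2,2)[O.X/..X/.OX]+1
p2 O@[OXX/..X/.O.]: (1,0)[OXX/O.X/.O.]-1* (1,1)[OXX/.OX/.O.]-1 (2,0)[OXX/..X/OO.]-1 (2,2)[OXX/..X/.OO]-1
p3 X@[OXX/O.X/.O.]: (1,1)[OXX/OXX/.O.]+1* (2,0)[OXX/O.X/XO.]+1 (2,2)[OXX/O.X/.OX]+1
p4 O@[OXX/OXX/.O.]: (2,0)[OXX/OXX/OO.]-1* (2,2)[OXX/OXX/.OO]-1
p5 X@[OXX/OXX/OO.]: (2,2)[OXX/OXX/OOX]+1*
p6 O@[OXX/OXX/OOX] terminal -1; root [O.X/..X/.O.] d7

X winning at [O.X/..X/.O.]: True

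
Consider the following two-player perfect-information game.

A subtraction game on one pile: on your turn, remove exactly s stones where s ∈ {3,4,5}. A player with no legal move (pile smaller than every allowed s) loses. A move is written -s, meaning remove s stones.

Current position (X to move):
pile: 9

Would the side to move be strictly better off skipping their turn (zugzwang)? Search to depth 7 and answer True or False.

zugzwang(9, X) = True

[9] X move#1: -3:-1/6*, -4:-1/5, -5:-1/4
[6] O move#2: -3:-1/3, -4:+1/2*, -5:+1/1
[2] end (terminal -1, X#3); searched 9 to 7
if X skipped the turn, O would face:
~ [9] O move#1: -3:-1/6*, -4:-1/5, -5:-1/4
~ [6] X move#2: -3:-1/3, -4:+1/2*, -5:+1/1
~ [2] end (terminal -1, O#3); searched 9 to 7
compare (X): move=-1 vs pass=+1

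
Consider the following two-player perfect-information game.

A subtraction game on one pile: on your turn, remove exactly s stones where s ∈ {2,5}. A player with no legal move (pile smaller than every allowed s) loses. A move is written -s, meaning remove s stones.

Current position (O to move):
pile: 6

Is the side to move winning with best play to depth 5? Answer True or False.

[6] O move#1: -2:+1/4*, -5:+1/1
[4] X move#2: -2:-1/2*
[2] O move#3: -2:+1/0*
[0] end (terminal -1, X#4); searched 6 to 5

O winning at [6]: True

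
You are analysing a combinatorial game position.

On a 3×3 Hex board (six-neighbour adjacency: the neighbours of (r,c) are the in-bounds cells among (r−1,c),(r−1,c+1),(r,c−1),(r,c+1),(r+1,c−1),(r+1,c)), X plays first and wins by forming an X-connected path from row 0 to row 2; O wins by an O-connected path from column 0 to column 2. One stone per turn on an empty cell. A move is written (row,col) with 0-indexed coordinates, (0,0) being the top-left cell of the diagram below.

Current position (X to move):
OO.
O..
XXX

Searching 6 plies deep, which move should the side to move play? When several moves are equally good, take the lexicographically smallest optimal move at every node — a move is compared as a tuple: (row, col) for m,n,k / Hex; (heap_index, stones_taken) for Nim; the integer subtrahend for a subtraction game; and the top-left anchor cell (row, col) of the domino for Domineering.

ply 1, X at OO./O../XXX | (0,2)=+1→OOX/O../XXX*; (1,1)=-1→OO./OX./XXX; (1,2)=-1→OO./O.X/XXX
ply 2, O at OOX/O../XXX | (1,1)=-1→OOX/OO./XXX*; (1,2)=-1→OOX/O.O/XXX
ply 3, X at OOX/OO./XXX | (1,2)=+1→OOX/OOX/XXX*
ply 4: OOX/OOX/XXX is terminal -1 (O); from OO./O../XXX depth 6

X's best at [OO./O../XXX]: (0,2)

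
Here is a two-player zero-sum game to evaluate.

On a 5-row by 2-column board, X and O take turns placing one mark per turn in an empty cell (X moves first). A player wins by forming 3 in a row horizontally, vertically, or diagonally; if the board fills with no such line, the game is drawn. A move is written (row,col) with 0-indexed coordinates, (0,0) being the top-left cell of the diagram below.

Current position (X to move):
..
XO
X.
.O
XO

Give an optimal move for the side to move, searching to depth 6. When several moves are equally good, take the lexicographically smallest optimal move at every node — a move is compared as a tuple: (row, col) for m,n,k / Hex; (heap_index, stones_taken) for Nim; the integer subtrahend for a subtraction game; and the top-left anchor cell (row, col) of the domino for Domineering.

[../XO/X./.O/XO] X move#1: (0,0):+1/X./XO/X./.O/XO*, (0,1):-1/.X/XO/X./.O/XO, (2,1):+1/../XO/XX/.O/XO, (3,0):+1/../XO/X./XO/XO
[X./XO/X./.O/XO] end (terminal -1, O#2); searched ../XO/X./.O/XO to 6

X's best at [../XO/X./.O/XO]: (0,0)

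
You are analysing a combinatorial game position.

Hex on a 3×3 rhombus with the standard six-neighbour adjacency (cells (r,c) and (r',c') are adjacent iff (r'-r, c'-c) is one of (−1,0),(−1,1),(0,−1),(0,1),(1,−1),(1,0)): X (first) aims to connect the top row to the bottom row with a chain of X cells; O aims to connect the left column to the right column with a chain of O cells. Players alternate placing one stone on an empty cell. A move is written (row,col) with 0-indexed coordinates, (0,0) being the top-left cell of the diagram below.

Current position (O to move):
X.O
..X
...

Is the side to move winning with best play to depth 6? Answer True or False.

[X.O/..X/...] O move#1: (0,1):-1/XOO/..X/..., (1,0):+1/X.O/O.X/...*, (1,1):+1/X.O/.OX/..., (2,0):-1/X.O/..X/O.., (2,1):-1/X.O/..X/.O., (2,2):-1/X.O/..X/..O
[X.O/O.X/...] X move#2: (0,1):-1/XXO/O.X/...*, (1,1):-1/X.O/OXX/..., (2,0):-1/X.O/O.X/X.., (2,1):-1/X.O/O.X/.X., (2,2):-1/X.O/O.X/..X
[XXO/O.X/...] O move#3: (1,1):+1/XXO/OOX/...*, (2,0):-1/XXO/O.X/O.., (2,1):-1/XXO/O.X/.O., (2,2):-1/XXO/O.X/..O
[XXO/OOX/...] end (terminal -1, X#4); searched X.O/..X/... to 6

O winning at [X.O/..X/...]: True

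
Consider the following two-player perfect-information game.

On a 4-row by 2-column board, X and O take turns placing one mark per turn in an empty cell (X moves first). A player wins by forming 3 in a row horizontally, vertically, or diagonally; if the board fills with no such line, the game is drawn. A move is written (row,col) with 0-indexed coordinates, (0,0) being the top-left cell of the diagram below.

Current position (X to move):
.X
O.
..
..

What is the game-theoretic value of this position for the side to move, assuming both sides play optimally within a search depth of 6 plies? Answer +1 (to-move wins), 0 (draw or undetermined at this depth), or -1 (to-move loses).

[.X/O./../..] X move#1: (0,0):+0/XX/O./../..*, (1,1):+0/.X/OX/../.., (2,0):+0/.X/O./X./.., (2,1):+0/.X/O./.X/.., (3,0):+0/.X/O./../X., (3,1):-1/.X/O./../.X
[XX/O./../..] O move#2: (1,1):+0/XX/OO/../..*, (2,0):+0/XX/O./O./.., (2,1):+0/XX/O./.O/.., (3,0):+0/XX/O./../O., (3,1):+0/XX/O./../.O
[XX/OO/../..] X move#3: (2,0):+0/XX/OO/X./..*, (2,1):+0/XX/OO/.X/.., (3,0):+0/XX/OO/../X., (3,1):+0/XX/OO/../.X
[XX/OO/X./..] O move#4: (2,1):+0/XX/OO/XO/..*, (3,0):+0/XX/OO/X./O., (3,1):+0/XX/OO/X./.O
[XX/OO/XO/..] X move#5: (3,0):-1/XX/OO/XO/X., (3,1):+0/XX/OO/XO/.X*
[XX/OO/XO/.X] O move#6: (3,0):+0/XX/OO/XO/OX*
[XX/OO/XO/OX] end (terminal +0, X#7); searched .X/O./../.. to 6

value(.X/O./../.., X) = 0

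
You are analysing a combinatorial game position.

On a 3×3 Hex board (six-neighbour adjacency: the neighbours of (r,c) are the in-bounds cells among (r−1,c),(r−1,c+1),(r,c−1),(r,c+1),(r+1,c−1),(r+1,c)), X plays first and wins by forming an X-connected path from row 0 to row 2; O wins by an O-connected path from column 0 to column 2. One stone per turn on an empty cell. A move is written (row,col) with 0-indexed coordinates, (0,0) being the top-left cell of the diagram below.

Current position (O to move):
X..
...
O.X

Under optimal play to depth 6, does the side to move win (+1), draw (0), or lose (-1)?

value(X../.../O.X, O) = +1

[X../.../O.X] O move#1: (0,1):-1/XO./.../O.X, (0,2):-1/X.O/.../O.X, (1,0):-1/X../O../O.X, (1,1):+1/X../.O./O.X*, (1,2):+1/X../..O/O.X, (2,1):-1/X../.../OOX
[X../.O./O.X] X move#2: (0,1):-1/XX./.O./O.X*, (0,2):-1/X.X/.O./O.X, (1,0):-1/X../XO./O.X, (1,2):-1/X../.OX/O.X, (2,1):-1/X../.O./OXX
[XX./.O./O.X] O move#3: (0,2):+1/XXO/.O./O.X*, (1,0):+1/XX./OO./O.X, (1,2):+1/XX./.OO/O.X, (2,1):+1/XX./.O./OOX
[XXO/.O./O.X] end (terminal -1, X#4); searched X../.../O.X to 6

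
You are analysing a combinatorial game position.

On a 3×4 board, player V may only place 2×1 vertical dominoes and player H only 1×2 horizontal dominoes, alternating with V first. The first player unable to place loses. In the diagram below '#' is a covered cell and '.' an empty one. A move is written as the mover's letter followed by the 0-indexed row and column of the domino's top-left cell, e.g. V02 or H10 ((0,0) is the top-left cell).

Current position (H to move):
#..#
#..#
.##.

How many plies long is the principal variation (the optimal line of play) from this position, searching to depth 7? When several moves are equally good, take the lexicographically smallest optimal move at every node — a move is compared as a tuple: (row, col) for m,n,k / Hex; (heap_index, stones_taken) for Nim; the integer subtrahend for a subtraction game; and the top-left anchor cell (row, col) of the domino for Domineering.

PV length from [#..#/#..#/.##.]: 1 ply

ply 1, H at #..#/#..#/.##. | H01=+1→####/#..#/.##.*; H11=+1→#..#/####/.##.
ply 2: ####/#..#/.##. is terminal -1 (V); from #..#/#..#/.##. depth 7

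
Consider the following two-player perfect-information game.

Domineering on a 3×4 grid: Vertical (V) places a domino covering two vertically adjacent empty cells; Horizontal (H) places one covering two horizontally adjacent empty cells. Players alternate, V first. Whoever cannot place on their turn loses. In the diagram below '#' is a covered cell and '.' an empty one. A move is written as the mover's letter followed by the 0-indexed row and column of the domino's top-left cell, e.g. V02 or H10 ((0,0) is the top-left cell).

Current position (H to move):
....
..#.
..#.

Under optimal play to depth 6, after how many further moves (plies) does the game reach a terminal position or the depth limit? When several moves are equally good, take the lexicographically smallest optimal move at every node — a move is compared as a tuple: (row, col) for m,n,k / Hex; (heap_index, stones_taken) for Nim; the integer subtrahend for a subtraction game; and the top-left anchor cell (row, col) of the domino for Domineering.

ply 1, H at ..../..#./..#. | H00=-1→##../..#./..#.; H01=-1→.##./..#./..#.; H02=-1→..##/..#./..#.; H10=+1→..../###./..#.*; H20=-1→..../..#./###.
ply 2, V at ..../###./..#. | V03=-1→...#/####/..#.*; V13=-1→..../####/..##
ply 3, H at ...#/####/..#. | H00=+1→##.#/####/..#.*; H01=+1→.###/####/..#.; H20=+1→...#/####/###.
ply 4: ##.#/####/..#. is terminal -1 (V); from ..../..#./..#. depth 6

PV length from [..../..#./..#.]: 3 plies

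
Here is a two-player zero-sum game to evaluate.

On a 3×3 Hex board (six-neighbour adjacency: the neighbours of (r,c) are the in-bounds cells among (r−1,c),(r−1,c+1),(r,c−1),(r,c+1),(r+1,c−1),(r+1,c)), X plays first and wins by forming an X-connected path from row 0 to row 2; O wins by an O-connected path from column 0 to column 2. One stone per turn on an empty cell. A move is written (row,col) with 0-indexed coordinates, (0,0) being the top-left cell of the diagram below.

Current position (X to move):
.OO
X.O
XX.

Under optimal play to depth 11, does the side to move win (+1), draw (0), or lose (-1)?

value(.OO/X.O/XX., X) = +1

[.OO/X.O/XX.] X move#1: (0,0):+1/XOO/X.O/XX.*, (1,1):-1/.OO/XXO/XX., (2,2):-1/.OO/X.O/XXX
[XOO/X.O/XX.] end (terminal -1, O#2); searched .OO/X.O/XX. to 11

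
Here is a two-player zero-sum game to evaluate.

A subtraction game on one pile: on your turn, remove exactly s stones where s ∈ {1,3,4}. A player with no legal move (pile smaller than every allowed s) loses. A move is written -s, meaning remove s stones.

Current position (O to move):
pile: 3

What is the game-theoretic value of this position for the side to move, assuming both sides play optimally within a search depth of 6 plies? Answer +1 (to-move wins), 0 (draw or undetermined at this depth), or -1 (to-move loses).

value(3, O) = +1

p1 O@[3]: -1[2]+1* -3[0]+1
p2 X@[2]: -1[1]-1*
p3 O@[1]: -1[0]+1*
p4 X@[0] terminal -1; root [3] d6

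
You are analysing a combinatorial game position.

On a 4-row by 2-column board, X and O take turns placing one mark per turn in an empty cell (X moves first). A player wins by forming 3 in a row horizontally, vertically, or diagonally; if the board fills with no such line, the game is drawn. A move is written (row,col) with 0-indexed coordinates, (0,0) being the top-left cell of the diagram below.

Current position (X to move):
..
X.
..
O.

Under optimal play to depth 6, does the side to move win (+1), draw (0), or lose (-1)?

[../X./../O.] X move#1: (0,0):+0/X./X./../O.*, (0,1):+0/.X/X./../O., (1,1):+0/../XX/../O., (2,0):+0/../X./X./O., (2,1):+0/../X./.X/O., (3,1):+0/../X./../OX
[X./X./../O.] O move#2: (0,1):-1/XO/X./../O., (1,1):-1/X./XO/../O., (2,0):+0/X./X./O./O.*, (2,1):-1/X./X./.O/O., (3,1):-1/X./X./../OO
[X./X./O./O.] X move#3: (0,1):+0/XX/X./O./O.*, (1,1):+0/X./XX/O./O., (2,1):+0/X./X./OX/O., (3,1):+0/X./X./O./OX
[XX/X./O./O.] O move#4: (1,1):+0/XX/XO/O./O.*, (2,1):+0/XX/X./OO/O., (3,1):+0/XX/X./O./OO
[XX/XO/O./O.] X move#5: (2,1):+0/XX/XO/OX/O.*, (3,1):+0/XX/XO/O./OX
[XX/XO/OX/O.] O move#6: (3,1):+0/XX/XO/OX/OO*
[XX/XO/OX/OO] end (terminal +0, X#7); searched ../X./../O. to 6

value(../X./../O., X) = 0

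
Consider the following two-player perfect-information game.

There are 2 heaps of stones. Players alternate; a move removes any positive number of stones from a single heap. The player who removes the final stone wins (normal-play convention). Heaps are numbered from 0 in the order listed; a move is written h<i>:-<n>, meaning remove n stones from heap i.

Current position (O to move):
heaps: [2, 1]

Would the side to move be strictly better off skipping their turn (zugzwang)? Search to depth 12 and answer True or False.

p1 O@[(2,1)]: h0:-1[(1,1)]+1* h0:-2[(0,1)]-1 h1:-1[(2,0)]-1
p2 X@[(1,1)]: h0:-1[(0,1)]-1* h1:-1[(1,0)]-1
p3 O@[(0,1)]: h1:-1[(0,0)]+1*
p4 X@[(0,0)] terminal -1; root [(2,1)] d12
pass branch (X moves first from the same position):
  | p1 X@[(2,1)]: h0:-1[(1,1)]+1* h0:-2[(0,1)]-1 h1:-1[(2,0)]-1
  | p2 O@[(1,1)]: h0:-1[(0,1)]-1* h1:-1[(1,0)]-1
  | p3 X@[(0,1)]: h1:-1[(0,0)]+1*
  | p4 O@[(0,0)] terminal -1; root [(2,1)] d12
O moving scores +1; O passing scores -1

zugzwang((2,1), O) = False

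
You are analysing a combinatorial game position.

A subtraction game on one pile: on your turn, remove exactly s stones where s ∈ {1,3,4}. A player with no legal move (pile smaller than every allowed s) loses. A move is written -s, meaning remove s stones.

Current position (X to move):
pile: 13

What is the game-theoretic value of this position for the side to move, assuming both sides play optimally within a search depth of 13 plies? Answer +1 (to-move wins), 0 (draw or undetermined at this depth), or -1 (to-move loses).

[13] X move#1: -1:-1/12, -3:-1/10, -4:+1/9*
[9] O move#2: -1:-1/8*, -3:-1/6, -4:-1/5
[8] X move#3: -1:+1/7*, -3:-1/5, -4:-1/4
[7] O move#4: -1:-1/6*, -3:-1/4, -4:-1/3
[6] X move#5: -1:-1/5, -3:-1/3, -4:+1/2*
[2] O move#6: -1:-1/1*
[1] X move#7: -1:+1/0*
[0] end (terminal -1, O#8); searched 13 to 13

value(13, X) = +1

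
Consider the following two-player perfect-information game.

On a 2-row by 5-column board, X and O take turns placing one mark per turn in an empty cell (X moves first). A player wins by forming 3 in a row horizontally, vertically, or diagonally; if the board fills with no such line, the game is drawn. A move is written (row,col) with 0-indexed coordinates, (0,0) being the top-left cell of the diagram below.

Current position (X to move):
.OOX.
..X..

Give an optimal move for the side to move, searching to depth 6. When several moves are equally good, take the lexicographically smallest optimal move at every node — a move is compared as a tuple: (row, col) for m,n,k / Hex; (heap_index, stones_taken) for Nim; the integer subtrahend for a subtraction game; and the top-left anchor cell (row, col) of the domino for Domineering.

[.OOX./..X..] X move#1: (0,0):+0/XOOX./..X..*, (0,4):-1/.OOXX/..X.., (1,0):-1/.OOX./X.X.., (1,1):-1/.OOX./.XX.., (1,3):-1/.OOX./..XX., (1,4):-1/.OOX./..X.X
[XOOX./..X..] O move#2: (0,4):-1/XOOXO/..X.., (1,0):-1/XOOX./O.X.., (1,1):+0/XOOX./.OX..*, (1,3):+0/XOOX./..XO., (1,4):-1/XOOX./..X.O
[XOOX./.OX..] X move#3: (0,4):+0/XOOXX/.OX..*, (1,0):+0/XOOX./XOX.., (1,3):+0/XOOX./.OXX., (1,4):+0/XOOX./.OX.X
[XOOXX/.OX..] O move#4: (1,0):+0/XOOXX/OOX..*, (1,3):+0/XOOXX/.OXO., (1,4):+0/XOOXX/.OX.O
[XOOXX/OOX..] X move#5: (1,3):+0/XOOXX/OOXX.*, (1,4):+0/XOOXX/OOX.X
[XOOXX/OOXX.] O move#6: (1,4):+0/XOOXX/OOXXO*
[XOOXX/OOXXO] end (terminal +0, X#7); searched .OOX./..X.. to 6

X's best at [.OOX./..X..]: (0,0)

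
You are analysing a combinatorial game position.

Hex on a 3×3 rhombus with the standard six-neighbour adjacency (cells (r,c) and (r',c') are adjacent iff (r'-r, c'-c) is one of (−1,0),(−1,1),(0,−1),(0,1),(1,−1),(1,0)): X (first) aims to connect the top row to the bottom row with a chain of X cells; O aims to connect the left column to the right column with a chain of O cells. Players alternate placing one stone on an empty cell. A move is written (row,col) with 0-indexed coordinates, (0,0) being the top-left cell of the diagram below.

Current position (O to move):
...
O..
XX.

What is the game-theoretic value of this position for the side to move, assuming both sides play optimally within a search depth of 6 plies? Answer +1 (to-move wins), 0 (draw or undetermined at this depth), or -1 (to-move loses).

p1 O@[.../O../XX.]: (0,0)[O../O../XX.]-1 (0,1)[.O./O../XX.]-1 (0,2)[..O/O../XX.]+1* (1,1)[.../OO./XX.]+1 (1,2)[.../O.O/XX.]-1 (2,2)[.../O../XXO]-1
p2 X@[..O/O../XX.]: (0,0)[X.O/O../XX.]-1* (0,1)[.XO/O../XX.]-1 (1,1)[..O/OX./XX.]-1 (1,2)[..O/O.X/XX.]-1 (2,2)[..O/O../XXX]-1
p3 O@[X.O/O../XX.]: (0,1)[XOO/O../XX.]+1* (1,1)[X.O/OO./XX.]+1 (1,2)[X.O/O.O/XX.]+1 (2,2)[X.O/O../XXO]+1
p4 X@[XOO/O../XX.] terminal -1; root [.../O../XX.] d6

value(.../O../XX., O) = +1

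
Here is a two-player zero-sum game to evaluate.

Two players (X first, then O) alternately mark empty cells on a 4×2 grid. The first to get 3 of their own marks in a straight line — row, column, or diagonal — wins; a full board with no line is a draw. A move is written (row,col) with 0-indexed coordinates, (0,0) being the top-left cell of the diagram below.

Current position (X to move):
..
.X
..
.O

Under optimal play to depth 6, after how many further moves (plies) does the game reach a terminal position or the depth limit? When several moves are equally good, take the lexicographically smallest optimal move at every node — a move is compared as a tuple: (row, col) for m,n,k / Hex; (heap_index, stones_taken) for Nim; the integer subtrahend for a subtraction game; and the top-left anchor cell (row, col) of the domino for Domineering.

PV length from [../.X/../.O]: 6 plies

[../.X/../.O] X move#1: (0,0):+0/X./.X/../.O*, (0,1):+0/.X/.X/../.O, (1,0):+0/../XX/../.O, (2,0):+0/../.X/X./.O, (2,1):+0/../.X/.X/.O, (3,0):+0/../.X/../XO
[X./.X/../.O] O move#2: (0,1):+0/XO/.X/../.O*, (1,0):+0/X./OX/../.O, (2,0):+0/X./.X/O./.O, (2,1):+0/X./.X/.O/.O, (3,0):+0/X./.X/../OO
[XO/.X/../.O] X move#3: (1,0):+0/XO/XX/../.O*, (2,0):+0/XO/.X/X./.O, (2,1):+0/XO/.X/.X/.O, (3,0):+0/XO/.X/../XO
[XO/XX/../.O] O move#4: (2,0):+0/XO/XX/O./.O*, (2,1):-1/XO/XX/.O/.O, (3,0):-1/XO/XX/../OO
[XO/XX/O./.O] X move#5: (2,1):+0/XO/XX/OX/.O*, (3,0):+0/XO/XX/O./XO
[XO/XX/OX/.O] O move#6: (3,0):+0/XO/XX/OX/OO*
[XO/XX/OX/OO] end (terminal +0, X#7); searched ../.X/../.O to 6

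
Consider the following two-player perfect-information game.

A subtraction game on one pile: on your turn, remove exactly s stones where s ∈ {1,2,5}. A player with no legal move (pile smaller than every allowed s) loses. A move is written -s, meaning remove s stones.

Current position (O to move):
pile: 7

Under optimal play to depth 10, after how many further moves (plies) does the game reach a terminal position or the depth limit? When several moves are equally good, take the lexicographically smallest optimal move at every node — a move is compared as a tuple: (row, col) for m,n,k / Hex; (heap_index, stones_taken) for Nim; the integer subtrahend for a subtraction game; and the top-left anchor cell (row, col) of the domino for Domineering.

p1 O@[7]: -1[6]+1* -2[5]-1 -5[2]-1
p2 X@[6]: -1[5]-1* -2[4]-1 -5[1]-1
p3 O@[5]: -1[4]-1 -2[3]+1* -5[0]+1
p4 X@[3]: -1[2]-1* -2[1]-1
p5 O@[2]: -1[1]-1 -2[0]+1*
p6 X@[0] terminal -1; root [7] d10

PV length from [7]: 5 plies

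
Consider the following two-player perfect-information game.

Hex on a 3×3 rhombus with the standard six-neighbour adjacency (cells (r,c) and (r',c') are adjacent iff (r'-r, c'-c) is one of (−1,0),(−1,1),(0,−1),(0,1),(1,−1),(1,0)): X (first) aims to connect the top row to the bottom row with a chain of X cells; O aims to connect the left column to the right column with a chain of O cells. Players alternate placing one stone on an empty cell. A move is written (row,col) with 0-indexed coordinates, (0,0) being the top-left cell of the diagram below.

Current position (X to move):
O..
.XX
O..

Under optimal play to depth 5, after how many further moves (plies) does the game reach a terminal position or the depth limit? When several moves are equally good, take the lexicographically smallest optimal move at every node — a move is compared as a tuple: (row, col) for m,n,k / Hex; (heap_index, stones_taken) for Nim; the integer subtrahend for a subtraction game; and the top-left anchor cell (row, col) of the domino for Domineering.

PV length from [O../.XX/O..]: 5 plies

p1 X@[O../.XX/O..]: (0,1)[OX./.XX/O..]+1* (0,2)[O.X/.XX/O..]+1 (1,0)[O../XXX/O..]+1 (2,1)[O../.XX/OX.]+1 (2,2)[O../.XX/O.X]+1
p2 O@[OX./.XX/O..]: (0,2)[OXO/.XX/O..]-1* (1,0)[OX./OXX/O..]-1 (2,1)[OX./.XX/OO.]-1 (2,2)[OX./.XX/O.O]-1
p3 X@[OXO/.XX/O..]: (1,0)[OXO/XXX/O..]+1* (2,1)[OXO/.XX/OX.]+1 (2,2)[OXO/.XX/O.X]+1
p4 O@[OXO/XXX/O..]: (2,1)[OXO/XXX/OO.]-1* (2,2)[OXO/XXX/O.O]-1
p5 X@[OXO/XXX/OO.]: (2,2)[OXO/XXX/OOX]+1*
p6 O@[OXO/XXX/OOX] terminal -1; root [O../.XX/O..] d5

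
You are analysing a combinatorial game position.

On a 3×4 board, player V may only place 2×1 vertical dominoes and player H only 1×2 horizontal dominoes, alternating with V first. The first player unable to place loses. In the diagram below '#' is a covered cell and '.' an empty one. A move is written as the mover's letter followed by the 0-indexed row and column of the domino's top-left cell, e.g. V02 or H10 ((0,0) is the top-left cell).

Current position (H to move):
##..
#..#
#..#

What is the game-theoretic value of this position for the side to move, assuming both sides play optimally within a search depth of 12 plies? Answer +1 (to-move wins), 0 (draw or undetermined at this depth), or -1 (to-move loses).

p1 H@[##../#..#/#..#]: H02[####/#..#/#..#]-1 H11[##../####/#..#]+1* H21[##../#..#/####]-1
p2 V@[##../####/#..#] terminal -1; root [##../#..#/#..#] d12

value(##../#..#/#..#, H) = +1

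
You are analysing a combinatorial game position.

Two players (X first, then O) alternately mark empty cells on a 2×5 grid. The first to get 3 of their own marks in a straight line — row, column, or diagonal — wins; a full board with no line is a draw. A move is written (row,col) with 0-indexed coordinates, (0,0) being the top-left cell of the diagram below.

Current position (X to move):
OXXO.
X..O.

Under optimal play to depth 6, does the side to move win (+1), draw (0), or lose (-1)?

[OXXO./X..O.] X move#1: (0,4):-1/OXXOX/X..O., (1,1):+0/OXXO./XX.O.*, (1,2):+0/OXXO./X.XO., (1,4):+0/OXXO./X..OX
[OXXO./XX.O.] O move#2: (0,4):-1/OXXOO/XX.O., (1,2):+0/OXXO./XXOO.*, (1,4):-1/OXXO./XX.OO
[OXXO./XXOO.] X move#3: (0,4):-1/OXXOX/XXOO., (1,4):+0/OXXO./XXOOX*
[OXXO./XXOOX] O move#4: (0,4):+0/OXXOO/XXOOX*
[OXXOO/XXOOX] end (terminal +0, X#5); searched OXXO./X..O. to 6

value(OXXO./X..O., X) = 0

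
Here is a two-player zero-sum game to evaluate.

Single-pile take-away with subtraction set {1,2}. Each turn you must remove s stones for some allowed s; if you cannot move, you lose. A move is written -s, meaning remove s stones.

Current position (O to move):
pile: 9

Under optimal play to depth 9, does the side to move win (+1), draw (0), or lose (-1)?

[9] O move#1: -1:-1/8*, -2:-1/7
[8] X move#2: -1:-1/7, -2:+1/6*
[6] O move#3: -1:-1/5*, -2:-1/4
[5] X move#4: -1:-1/4, -2:+1/3*
[3] O move#5: -1:-1/2*, -2:-1/1
[2] X move#6: -1:-1/1, -2:+1/0*
[0] end (terminal -1, O#7); searched 9 to 9

value(9, O) = -1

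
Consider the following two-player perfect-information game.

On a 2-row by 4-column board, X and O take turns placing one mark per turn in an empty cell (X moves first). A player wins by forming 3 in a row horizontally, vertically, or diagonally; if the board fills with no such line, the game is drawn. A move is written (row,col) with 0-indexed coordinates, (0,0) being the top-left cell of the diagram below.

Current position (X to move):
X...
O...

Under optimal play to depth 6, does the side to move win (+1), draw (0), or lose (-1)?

p1 X@[X.../O...]: (0,1)[XX../O...]+0* (0,2)[X.X./O...]+0 (0,3)[X..X/O...]+0 (1,1)[X.../OX..]+0 (1,2)[X.../O.X.]+0 (1,3)[X.../O..X]+0
p2 O@[XX../O...]: (0,2)[XXO./O...]+0* (0,3)[XX.O/O...]-1 (1,1)[XX../OO..]-1 (1,2)[XX../O.O.]-1 (1,3)[XX../O..O]-1
p3 X@[XXO./O...]: (0,3)[XXOX/O...]+0* (1,1)[XXO./OX..]+0 (1,2)[XXO./O.X.]+0 (1,3)[XXO./O..X]+0
p4 O@[XXOX/O...]: (1,1)[XXOX/OO..]+0* (1,2)[XXOX/O.O.]+0 (1,3)[XXOX/O..O]+0
p5 X@[XXOX/OO..]: (1,2)[XXOX/OOX.]+0* (1,3)[XXOX/OO.X]-1
p6 O@[XXOX/OOX.]: (1,3)[XXOX/OOXO]+0*
p7 X@[XXOX/OOXO] terminal +0; root [X.../O...] d6

value(X.../O..., X) = 0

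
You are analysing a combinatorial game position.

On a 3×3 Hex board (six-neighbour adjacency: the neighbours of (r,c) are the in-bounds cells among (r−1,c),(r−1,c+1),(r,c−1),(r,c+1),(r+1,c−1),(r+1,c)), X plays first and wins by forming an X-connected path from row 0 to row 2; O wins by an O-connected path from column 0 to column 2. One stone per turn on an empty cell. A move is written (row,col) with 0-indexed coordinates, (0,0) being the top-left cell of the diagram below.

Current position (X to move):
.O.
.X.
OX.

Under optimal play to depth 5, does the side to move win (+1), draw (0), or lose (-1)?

value(.O./.X./OX., X) = +1

[.O./.X./OX.] X move#1: (0,0):+1/XO./.X./OX.*, (0,2):+1/.OX/.X./OX., (1,0):+1/.O./XX./OX., (1,2):-1/.O./.XX/OX., (2,2):-1/.O./.X./OXX
[XO./.X./OX.] O move#2: (0,2):-1/XOO/.X./OX.*, (1,0):-1/XO./OX./OX., (1,2):-1/XO./.XO/OX., (2,2):-1/XO./.X./OXO
[XOO/.X./OX.] X move#3: (1,0):+1/XOO/XX./OX.*, (1,2):-1/XOO/.XX/OX., (2,2):-1/XOO/.X./OXX
[XOO/XX./OX.] end (terminal -1, O#4); searched .O./.X./OX. to 5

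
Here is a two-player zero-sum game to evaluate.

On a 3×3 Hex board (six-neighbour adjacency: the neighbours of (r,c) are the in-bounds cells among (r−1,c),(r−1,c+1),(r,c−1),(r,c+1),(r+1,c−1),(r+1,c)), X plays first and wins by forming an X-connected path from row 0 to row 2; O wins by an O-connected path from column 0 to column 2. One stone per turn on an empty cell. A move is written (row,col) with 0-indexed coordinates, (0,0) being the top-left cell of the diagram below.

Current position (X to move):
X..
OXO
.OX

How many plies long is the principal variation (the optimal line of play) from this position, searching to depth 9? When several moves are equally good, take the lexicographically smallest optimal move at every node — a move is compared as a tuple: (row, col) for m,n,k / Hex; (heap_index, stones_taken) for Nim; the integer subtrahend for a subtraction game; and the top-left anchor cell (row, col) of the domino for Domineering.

PV length from [X../OXO/.OX]: 3 plies

ply 1, X at X../OXO/.OX | (0,1)=-1→XX./OXO/.OX; (0,2)=-1→X.X/OXO/.OX; (2,0)=+1→X../OXO/XOX*
ply 2, O at X../OXO/XOX | (0,1)=-1→XO./OXO/XOX*; (0,2)=-1→X.O/OXO/XOX
ply 3, X at XO./OXO/XOX | (0,2)=+1→XOX/OXO/XOX*
ply 4: XOX/OXO/XOX is terminal -1 (O); from X../OXO/.OX depth 9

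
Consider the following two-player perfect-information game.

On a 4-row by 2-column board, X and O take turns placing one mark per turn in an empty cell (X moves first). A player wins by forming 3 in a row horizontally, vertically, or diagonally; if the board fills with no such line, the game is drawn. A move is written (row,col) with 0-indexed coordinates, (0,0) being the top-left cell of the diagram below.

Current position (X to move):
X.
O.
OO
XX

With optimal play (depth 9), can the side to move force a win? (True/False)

X winning at [X./O./OO/XX]: False

p1 X@[X./O./OO/XX]: (0,1)[XX/O./OO/XX]+0* (1,1)[X./OX/OO/XX]+0
p2 O@[XX/O./OO/XX]: (1,1)[XX/OO/OO/XX]+0*
p3 X@[XX/OO/OO/XX] terminal +0; root [X./O./OO/XX] d9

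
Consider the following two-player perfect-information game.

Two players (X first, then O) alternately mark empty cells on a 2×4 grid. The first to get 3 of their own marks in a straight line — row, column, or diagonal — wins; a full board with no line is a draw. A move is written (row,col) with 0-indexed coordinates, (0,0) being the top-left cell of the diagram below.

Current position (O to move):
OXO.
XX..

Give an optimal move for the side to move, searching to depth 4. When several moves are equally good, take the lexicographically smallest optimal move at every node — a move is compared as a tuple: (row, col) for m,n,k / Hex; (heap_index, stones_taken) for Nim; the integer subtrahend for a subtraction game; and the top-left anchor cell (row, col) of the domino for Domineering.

p1 O@[OXO./XX..]: (0,3)[OXOO/XX..]-1 (1,2)[OXO./XXO.]+0* (1,3)[OXO./XX.O]-1
p2 X@[OXO./XXO.]: (0,3)[OXOX/XXO.]+0* (1,3)[OXO./XXOX]+0
p3 O@[OXOX/XXO.]: (1,3)[OXOX/XXOO]+0*
p4 X@[OXOX/XXOO] terminal +0; root [OXO./XX..] d4

O's best at [OXO./XX..]: (1,2)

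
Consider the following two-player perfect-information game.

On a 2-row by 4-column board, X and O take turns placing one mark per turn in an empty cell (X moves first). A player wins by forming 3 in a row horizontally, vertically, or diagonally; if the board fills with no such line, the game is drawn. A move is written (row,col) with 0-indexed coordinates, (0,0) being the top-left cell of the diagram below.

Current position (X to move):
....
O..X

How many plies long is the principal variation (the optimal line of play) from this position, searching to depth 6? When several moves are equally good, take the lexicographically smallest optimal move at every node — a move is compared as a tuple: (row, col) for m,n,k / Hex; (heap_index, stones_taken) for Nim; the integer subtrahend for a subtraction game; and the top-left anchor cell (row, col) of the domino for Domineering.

PV length from [..../O..X]: 6 plies

[..../O..X] X move#1: (0,0):+0/X.../O..X*, (0,1):+0/.X../O..X, (0,2):+0/..X./O..X, (0,3):+0/...X/O..X, (1,1):+0/..../OX.X, (1,2):+0/..../O.XX
[X.../O..X] O move#2: (0,1):+0/XO../O..X*, (0,2):+0/X.O./O..X, (0,3):+0/X..O/O..X, (1,1):+0/X.../OO.X, (1,2):+0/X.../O.OX
[XO../O..X] X move#3: (0,2):+0/XOX./O..X*, (0,3):+0/XO.X/O..X, (1,1):+0/XO../OX.X, (1,2):+0/XO../O.XX
[XOX./O..X] O move#4: (0,3):+0/XOXO/O..X*, (1,1):+0/XOX./OO.X, (1,2):+0/XOX./O.OX
[XOXO/O..X] X move#5: (1,1):+0/XOXO/OX.X*, (1,2):+0/XOXO/O.XX
[XOXO/OX.X] O move#6: (1,2):+0/XOXO/OXOX*
[XOXO/OXOX] end (terminal +0, X#7); searched ..../O..X to 6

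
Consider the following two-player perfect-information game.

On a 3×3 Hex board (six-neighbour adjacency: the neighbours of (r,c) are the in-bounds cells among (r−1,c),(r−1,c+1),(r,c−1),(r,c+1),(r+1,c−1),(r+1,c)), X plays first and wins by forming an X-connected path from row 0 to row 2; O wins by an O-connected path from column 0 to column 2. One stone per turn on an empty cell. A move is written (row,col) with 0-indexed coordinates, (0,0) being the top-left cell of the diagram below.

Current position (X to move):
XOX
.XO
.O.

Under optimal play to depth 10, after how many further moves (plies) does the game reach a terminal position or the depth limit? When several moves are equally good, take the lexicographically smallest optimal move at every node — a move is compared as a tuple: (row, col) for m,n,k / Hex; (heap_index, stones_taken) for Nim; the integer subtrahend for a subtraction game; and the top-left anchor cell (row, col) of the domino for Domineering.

PV length from [XOX/.XO/.O.]: 1 ply

[XOX/.XO/.O.] X move#1: (1,0):-1/XOX/XXO/.O., (2,0):+1/XOX/.XO/XO.*, (2,2):-1/XOX/.XO/.OX
[XOX/.XO/XO.] end (terminal -1, O#2); searched XOX/.XO/.O. to 10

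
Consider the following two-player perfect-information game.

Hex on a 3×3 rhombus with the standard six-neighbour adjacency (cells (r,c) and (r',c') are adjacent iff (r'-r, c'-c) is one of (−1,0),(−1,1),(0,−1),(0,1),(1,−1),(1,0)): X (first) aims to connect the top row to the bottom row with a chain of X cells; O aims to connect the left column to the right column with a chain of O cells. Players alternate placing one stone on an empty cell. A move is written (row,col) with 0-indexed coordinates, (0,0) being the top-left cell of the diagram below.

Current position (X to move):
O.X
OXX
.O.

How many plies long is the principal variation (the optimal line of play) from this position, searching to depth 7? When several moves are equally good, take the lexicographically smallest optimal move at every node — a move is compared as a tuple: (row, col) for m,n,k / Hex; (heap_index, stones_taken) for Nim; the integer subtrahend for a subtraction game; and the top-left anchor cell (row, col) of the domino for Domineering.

PV length from [O.X/OXX/.O.]: 3 plies

ply 1, X at O.X/OXX/.O. | (0,1)=+1→OXX/OXX/.O.*; (2,0)=+1→O.X/OXX/XO.; (2,2)=+1→O.X/OXX/.OX
ply 2, O at OXX/OXX/.O. | (2,0)=-1→OXX/OXX/OO.*; (2,2)=-1→OXX/OXX/.OO
ply 3, X at OXX/OXX/OO. | (2,2)=+1→OXX/OXX/OOX*
ply 4: OXX/OXX/OOX is terminal -1 (O); from O.X/OXX/.O. depth 7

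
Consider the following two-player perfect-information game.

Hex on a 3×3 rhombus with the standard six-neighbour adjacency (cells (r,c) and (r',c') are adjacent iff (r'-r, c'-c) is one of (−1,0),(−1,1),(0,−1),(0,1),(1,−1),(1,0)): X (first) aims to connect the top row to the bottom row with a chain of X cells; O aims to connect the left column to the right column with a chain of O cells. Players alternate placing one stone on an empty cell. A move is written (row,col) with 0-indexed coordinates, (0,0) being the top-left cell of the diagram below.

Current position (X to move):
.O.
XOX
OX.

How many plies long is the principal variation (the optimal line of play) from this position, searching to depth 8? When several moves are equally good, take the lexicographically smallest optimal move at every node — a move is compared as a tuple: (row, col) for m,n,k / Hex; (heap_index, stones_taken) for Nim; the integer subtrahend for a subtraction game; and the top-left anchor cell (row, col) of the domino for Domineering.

p1 X@[.O./XOX/OX.]: (0,0)[XO./XOX/OX.]-1 (0,2)[.OX/XOX/OX.]+1* (2,2)[.O./XOX/OXX]-1
p2 O@[.OX/XOX/OX.] terminal -1; root [.O./XOX/OX.] d8

PV length from [.O./XOX/OX.]: 1 ply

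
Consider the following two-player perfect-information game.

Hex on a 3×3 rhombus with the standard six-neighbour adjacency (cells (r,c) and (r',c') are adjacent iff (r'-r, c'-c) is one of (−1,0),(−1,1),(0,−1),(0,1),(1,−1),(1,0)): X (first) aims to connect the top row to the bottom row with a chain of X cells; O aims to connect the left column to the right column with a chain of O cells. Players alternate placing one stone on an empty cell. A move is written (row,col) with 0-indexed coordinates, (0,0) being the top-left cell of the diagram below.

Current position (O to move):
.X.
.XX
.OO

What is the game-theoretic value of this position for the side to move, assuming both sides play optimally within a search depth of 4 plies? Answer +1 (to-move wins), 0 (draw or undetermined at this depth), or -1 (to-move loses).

ply 1, O at .X./.XX/.OO | (0,0)=-1→OX./.XX/.OO; (0,2)=-1→.XO/.XX/.OO; (1,0)=-1→.X./OXX/.OO; (2,0)=+1→.X./.XX/OOO*
ply 2: .X./.XX/OOO is terminal -1 (X); from .X./.XX/.OO depth 4

value(.X./.XX/.OO, O) = +1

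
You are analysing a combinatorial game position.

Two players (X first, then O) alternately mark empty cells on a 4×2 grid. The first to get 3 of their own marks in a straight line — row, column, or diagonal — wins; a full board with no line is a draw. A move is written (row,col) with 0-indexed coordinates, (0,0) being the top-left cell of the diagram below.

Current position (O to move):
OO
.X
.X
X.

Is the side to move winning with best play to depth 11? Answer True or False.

O winning at [OO/.X/.X/X.]: False

ply 1, O at OO/.X/.X/X. | (1,0)=-1→OO/OX/.X/X.; (2,0)=-1→OO/.X/OX/X.; (3,1)=+0→OO/.X/.X/XO*
ply 2, X at OO/.X/.X/XO | (1,0)=+0→OO/XX/.X/XO*; (2,0)=+0→OO/.X/XX/XO
ply 3, O at OO/XX/.X/XO | (2,0)=+0→OO/XX/OX/XO*
ply 4: OO/XX/OX/XO is terminal +0 (X); from OO/.X/.X/X. depth 11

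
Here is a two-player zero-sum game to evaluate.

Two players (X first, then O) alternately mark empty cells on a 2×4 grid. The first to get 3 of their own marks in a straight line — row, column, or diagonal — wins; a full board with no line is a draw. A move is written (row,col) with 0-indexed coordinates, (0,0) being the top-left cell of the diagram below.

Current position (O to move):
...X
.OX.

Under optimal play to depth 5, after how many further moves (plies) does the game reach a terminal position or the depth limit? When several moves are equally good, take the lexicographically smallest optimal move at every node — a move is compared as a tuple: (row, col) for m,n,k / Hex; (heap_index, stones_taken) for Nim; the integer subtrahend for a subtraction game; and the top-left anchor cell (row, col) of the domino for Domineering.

ply 1, O at ...X/.OX. | (0,0)=+0→O..X/.OX.*; (0,1)=+0→.O.X/.OX.; (0,2)=+0→..OX/.OX.; (1,0)=+0→...X/OOX.; (1,3)=+0→...X/.OXO
ply 2, X at O..X/.OX. | (0,1)=+0→OX.X/.OX.*; (0,2)=+0→O.XX/.OX.; (1,0)=+0→O..X/XOX.; (1,3)=+0→O..X/.OXX
ply 3, O at OX.X/.OX. | (0,2)=+0→OXOX/.OX.*; (1,0)=-1→OX.X/OOX.; (1,3)=-1→OX.X/.OXO
ply 4, X at OXOX/.OX. | (1,0)=+0→OXOX/XOX.*; (1,3)=+0→OXOX/.OXX
ply 5, O at OXOX/XOX. | (1,3)=+0→OXOX/XOXO*
ply 6: OXOX/XOXO is terminal +0 (X); from ...X/.OX. depth 5

PV length from [...X/.OX.]: 5 plies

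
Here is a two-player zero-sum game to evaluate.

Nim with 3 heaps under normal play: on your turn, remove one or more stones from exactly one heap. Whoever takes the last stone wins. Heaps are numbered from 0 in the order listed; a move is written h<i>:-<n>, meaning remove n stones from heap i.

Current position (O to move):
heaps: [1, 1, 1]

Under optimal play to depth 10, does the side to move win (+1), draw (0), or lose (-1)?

value((1,1,1), O) = +1

p1 O@[(1,1,1)]: h0:-1[(0,1,1)]+1* h1:-1[(1,0,1)]+1 h2:-1[(1,1,0)]+1
p2 X@[(0,1,1)]: h1:-1[(0,0,1)]-1* h2:-1[(0,1,0)]-1
p3 O@[(0,0,1)]: h2:-1[(0,0,0)]+1*
p4 X@[(0,0,0)] terminal -1; root [(1,1,1)] d10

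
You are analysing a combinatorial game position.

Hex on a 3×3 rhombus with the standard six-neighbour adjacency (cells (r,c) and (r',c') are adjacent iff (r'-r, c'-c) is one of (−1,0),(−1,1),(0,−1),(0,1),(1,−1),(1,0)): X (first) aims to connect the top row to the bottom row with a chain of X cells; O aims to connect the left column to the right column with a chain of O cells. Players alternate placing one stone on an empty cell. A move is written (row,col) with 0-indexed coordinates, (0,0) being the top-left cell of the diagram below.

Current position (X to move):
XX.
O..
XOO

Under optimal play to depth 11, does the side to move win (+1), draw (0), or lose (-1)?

value(XX./O../XOO, X) = +1

[XX./O../XOO] X move#1: (0,2):-1/XXX/O../XOO, (1,1):+1/XX./OX./XOO*, (1,2):-1/XX./O.X/XOO
[XX./OX./XOO] end (terminal -1, O#2); searched XX./O../XOO to 11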